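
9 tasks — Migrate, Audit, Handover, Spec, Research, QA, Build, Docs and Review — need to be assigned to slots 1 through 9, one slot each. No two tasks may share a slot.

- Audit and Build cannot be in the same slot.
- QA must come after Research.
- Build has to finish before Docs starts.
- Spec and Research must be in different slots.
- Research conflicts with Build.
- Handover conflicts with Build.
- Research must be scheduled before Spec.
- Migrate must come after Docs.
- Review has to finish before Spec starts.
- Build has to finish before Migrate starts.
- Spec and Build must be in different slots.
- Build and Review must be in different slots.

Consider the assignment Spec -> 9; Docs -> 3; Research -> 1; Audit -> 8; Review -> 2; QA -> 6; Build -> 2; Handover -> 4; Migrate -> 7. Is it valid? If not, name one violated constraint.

No — it violates: Build and Review must be in different slots

Build has to finish before Migrate starts — holds.
Audit and Build cannot be in the same slot — holds.
Build and Review must be in different slots — violated.
Handover conflicts with Build — holds.
Migrate must come after Docs — holds.
Build has to finish before Docs starts — holds.
QA must come after Research — holds.
No two tasks may share a slot — violated.
Spec and Research must be in different slots — holds.
Review has to finish before Spec starts — holds.
Research must be scheduled before Spec — holds.
Research conflicts with Build — holds.
Spec and Build must be in different slots — holds.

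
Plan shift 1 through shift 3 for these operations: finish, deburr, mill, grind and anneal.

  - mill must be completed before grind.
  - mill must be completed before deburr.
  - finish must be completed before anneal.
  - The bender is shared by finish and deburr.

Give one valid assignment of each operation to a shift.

anneal=shift 2, grind=shift 2, finish=shift 1, deburr=shift 2, mill=shift 1

Checking: finish(shift 1) before anneal(shift 2); mill(shift 1) before deburr(shift 2); mill(shift 1) before grind(shift 2); finish(shift 1) != deburr(shift 2).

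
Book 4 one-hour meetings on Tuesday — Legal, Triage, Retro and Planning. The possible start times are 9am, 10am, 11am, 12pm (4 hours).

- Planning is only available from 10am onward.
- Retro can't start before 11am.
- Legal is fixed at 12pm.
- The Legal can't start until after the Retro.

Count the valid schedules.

12

Splitting on Triage: it can be 9am (3), 10am (3), 11am (3), 12pm (3). Listing each branch's schedules as (Legal, Retro, Planning):
Triage=9am: (12pm,11am,10am) (12pm,11am,11am) (12pm,11am,12pm) — 3.
Triage=10am: (12pm,11am,10am) (12pm,11am,11am) (12pm,11am,12pm) — 3.
Triage=11am: (12pm,11am,10am) (12pm,11am,11am) (12pm,11am,12pm) — 3.
Triage=12pm: (12pm,11am,10am) (12pm,11am,11am) (12pm,11am,12pm) — 3.
Summing: 3 + 3 + 3 + 3 = 12.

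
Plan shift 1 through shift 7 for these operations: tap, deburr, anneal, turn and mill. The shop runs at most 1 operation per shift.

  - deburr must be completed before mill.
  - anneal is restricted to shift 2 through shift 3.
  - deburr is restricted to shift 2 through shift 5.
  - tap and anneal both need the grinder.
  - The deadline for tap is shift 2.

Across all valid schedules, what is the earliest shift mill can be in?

Precedence pushes mill to at least shift 3.
mill at shift 4 is achievable: turn in shift 5, tap in shift 1, anneal in shift 2, deburr in shift 3, mill in shift 4.
Nothing earlier works — the conflict and capacity constraints rule out every shift before shift 4.

shift 4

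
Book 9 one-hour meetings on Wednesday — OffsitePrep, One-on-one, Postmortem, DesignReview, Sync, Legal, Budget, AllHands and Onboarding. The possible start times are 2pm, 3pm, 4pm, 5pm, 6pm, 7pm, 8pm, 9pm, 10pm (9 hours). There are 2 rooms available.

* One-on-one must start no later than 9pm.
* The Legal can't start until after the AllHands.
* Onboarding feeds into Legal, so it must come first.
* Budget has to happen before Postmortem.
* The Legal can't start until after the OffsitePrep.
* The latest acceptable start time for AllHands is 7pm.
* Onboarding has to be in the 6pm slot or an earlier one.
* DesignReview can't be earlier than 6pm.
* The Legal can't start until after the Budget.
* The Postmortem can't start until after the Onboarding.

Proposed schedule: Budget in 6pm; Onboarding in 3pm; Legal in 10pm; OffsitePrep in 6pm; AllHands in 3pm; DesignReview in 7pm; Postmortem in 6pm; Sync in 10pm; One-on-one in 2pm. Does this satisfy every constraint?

Invalid. There are 2 rooms available.

Onboarding has to be in the 6pm slot or an earlier one — holds.
The latest acceptable start time for AllHands is 7pm — holds.
One-on-one must start no later than 9pm — holds.
The Legal can't start until after the OffsitePrep — holds.
The Postmortem can't start until after the Onboarding — holds.
Budget has to happen before Postmortem — violated.
Onboarding feeds into Legal, so it must come first — holds.
The Legal can't start until after the Budget — holds.
DesignReview can't be earlier than 6pm — holds.
The Legal can't start until after the AllHands — holds.
There are 2 rooms available — violated.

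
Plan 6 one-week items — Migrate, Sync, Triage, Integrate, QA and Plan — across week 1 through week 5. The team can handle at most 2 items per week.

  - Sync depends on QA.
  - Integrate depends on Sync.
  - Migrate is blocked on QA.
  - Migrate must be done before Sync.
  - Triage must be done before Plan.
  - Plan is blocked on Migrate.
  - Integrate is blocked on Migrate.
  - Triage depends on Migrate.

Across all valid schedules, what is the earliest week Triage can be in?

Precedence pushes Triage to at least week 3; downstream work caps Triage at week 4.
Triage at week 3 is achievable: Triage -> week 3; QA -> week 1; Integrate -> week 4; Sync -> week 3; Plan -> week 4; Migrate -> week 2.

week 3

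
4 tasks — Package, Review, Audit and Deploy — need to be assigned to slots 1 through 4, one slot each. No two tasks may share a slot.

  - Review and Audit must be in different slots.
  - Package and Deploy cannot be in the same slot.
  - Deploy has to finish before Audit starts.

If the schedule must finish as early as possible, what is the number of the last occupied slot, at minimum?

slot 4

The precedence chain requires at least 2 distinct slots.
With at most 1 per slot and 4 tasks, at least 4 slots are needed.
4 works (last occupied slot: 4): for example Deploy in 1; Audit in 2; Review in 4; Package in 3.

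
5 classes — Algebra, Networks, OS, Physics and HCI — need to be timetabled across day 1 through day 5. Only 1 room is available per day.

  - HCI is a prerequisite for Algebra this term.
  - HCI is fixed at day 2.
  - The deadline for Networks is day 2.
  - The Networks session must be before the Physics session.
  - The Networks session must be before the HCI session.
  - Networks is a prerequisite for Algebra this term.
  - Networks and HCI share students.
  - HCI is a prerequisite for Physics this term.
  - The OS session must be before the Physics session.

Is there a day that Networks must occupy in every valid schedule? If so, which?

day 1

Networks's window is day 1–day 2.
HCI is fixed at day 2, and Networks can't share a day with HCI.
So Networks must be day 1.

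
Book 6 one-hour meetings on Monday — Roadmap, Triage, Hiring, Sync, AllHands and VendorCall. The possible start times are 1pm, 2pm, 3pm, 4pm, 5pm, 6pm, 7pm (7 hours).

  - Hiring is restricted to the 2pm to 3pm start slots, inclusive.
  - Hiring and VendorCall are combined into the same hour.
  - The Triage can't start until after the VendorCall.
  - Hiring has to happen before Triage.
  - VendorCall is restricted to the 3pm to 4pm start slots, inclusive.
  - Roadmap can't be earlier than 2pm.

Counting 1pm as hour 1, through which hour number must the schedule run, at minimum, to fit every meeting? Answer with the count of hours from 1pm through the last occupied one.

The precedence chain requires at least 2 distinct hours.
Propagating the time windows through the other constraints, Triage can't land before 4pm — that is hour 4 counting from 1pm — so the schedule must run through at least 4 hours.
4 works (last occupied hour: 4pm): for example Hiring=3pm, AllHands=1pm, VendorCall=3pm, Sync=1pm, Triage=4pm, Roadmap=2pm.

4 hours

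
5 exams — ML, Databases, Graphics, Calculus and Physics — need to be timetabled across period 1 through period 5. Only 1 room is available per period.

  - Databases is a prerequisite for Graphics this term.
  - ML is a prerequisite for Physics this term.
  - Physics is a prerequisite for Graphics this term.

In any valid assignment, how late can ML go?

Downstream work caps ML at period 3.
ML at period 3 is achievable: ML -> period 3; Graphics -> period 5; Calculus -> period 2; Physics -> period 4; Databases -> period 1.

period 3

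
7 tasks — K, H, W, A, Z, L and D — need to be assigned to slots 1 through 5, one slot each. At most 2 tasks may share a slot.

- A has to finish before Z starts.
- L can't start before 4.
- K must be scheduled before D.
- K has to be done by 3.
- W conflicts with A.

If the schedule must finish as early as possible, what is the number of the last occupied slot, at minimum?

The precedence chain requires at least 2 distinct slots.
With at most 2 per slot and 7 tasks, at least 4 slots are needed.
L can't be placed before 4, so the schedule must run through at least slot 4.
4 works (last occupied slot: 4): for example A -> 1; H -> 3; Z -> 2; D -> 2; W -> 3; K -> 1; L -> 4.

slot 4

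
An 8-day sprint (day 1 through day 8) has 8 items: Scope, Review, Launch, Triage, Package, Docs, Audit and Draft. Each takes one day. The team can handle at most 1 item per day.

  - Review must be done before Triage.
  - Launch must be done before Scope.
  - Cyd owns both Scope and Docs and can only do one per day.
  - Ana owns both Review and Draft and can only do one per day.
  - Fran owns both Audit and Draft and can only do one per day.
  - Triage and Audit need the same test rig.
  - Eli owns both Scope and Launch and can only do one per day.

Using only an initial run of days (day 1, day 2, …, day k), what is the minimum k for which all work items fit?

8 days

The precedence chain requires at least 2 distinct days.
With at most 1 per day and 8 work items, at least 8 days are needed.
8 works (last occupied day: day 8): for example Triage in day 4, Review in day 3, Package in day 5, Launch in day 1, Docs in day 6, Scope in day 2, Audit in day 7, Draft in day 8.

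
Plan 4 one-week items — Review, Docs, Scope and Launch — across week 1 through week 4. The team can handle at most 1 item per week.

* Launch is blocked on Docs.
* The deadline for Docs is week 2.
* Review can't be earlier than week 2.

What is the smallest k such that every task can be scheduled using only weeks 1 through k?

The precedence chain requires at least 2 distinct weeks.
With at most 1 per week and 4 tasks, at least 4 weeks are needed.
4 works (last occupied week: week 4): for example Scope -> week 4; Launch -> week 3; Docs -> week 1; Review -> week 2.

4 weeks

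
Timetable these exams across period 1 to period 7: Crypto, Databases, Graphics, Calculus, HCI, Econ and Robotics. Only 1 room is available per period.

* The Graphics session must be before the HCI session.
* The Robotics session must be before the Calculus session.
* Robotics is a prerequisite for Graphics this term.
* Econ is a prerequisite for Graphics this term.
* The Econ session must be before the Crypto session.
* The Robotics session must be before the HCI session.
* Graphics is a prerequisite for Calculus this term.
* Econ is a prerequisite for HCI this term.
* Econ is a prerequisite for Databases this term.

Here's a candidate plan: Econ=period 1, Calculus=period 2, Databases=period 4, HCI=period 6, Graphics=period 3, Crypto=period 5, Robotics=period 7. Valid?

No — it violates: The Robotics session must be before the Calculus session

Econ is a prerequisite for Databases this term — holds.
Econ is a prerequisite for HCI this term — holds.
The Graphics session must be before the HCI session — holds.
Only 1 room is available per period — holds.
Graphics is a prerequisite for Calculus this term — violated.
The Econ session must be before the Crypto session — holds.
The Robotics session must be before the Calculus session — violated.
Robotics is a prerequisite for Graphics this term — violated.
Econ is a prerequisite for Graphics this term — holds.
The Robotics session must be before the HCI session — violated.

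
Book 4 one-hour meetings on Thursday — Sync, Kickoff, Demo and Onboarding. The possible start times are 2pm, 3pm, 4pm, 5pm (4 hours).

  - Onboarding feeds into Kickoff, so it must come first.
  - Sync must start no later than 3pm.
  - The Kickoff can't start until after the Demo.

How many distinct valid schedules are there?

28

Splitting on Sync: it can be 2pm (14), 3pm (14). Listing each branch's schedules as (Kickoff, Demo, Onboarding):
Sync=2pm: (3pm,2pm,2pm) (4pm,2pm,2pm) (4pm,2pm,3pm) (4pm,3pm,2pm) (4pm,3pm,3pm) (5pm,2pm,2pm) (5pm,2pm,3pm) (5pm,2pm,4pm) (5pm,3pm,2pm) (5pm,3pm,3pm) (5pm,3pm,4pm) (5pm,4pm,2pm) (5pm,4pm,3pm) (5pm,4pm,4pm) — 14.
Sync=3pm: (3pm,2pm,2pm) (4pm,2pm,2pm) (4pm,2pm,3pm) (4pm,3pm,2pm) (4pm,3pm,3pm) (5pm,2pm,2pm) (5pm,2pm,3pm) (5pm,2pm,4pm) (5pm,3pm,2pm) (5pm,3pm,3pm) (5pm,3pm,4pm) (5pm,4pm,2pm) (5pm,4pm,3pm) (5pm,4pm,4pm) — 14.
Summing: 14 + 14 = 28.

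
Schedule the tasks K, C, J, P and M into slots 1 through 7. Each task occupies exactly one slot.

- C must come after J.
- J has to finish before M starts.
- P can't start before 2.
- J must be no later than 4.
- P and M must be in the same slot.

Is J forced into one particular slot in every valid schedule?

J can be 1 (e.g. C in 2, P in 2, M in 2, K in 1, J in 1) or 2 (e.g. C in 3, P in 3, M in 3, J in 2, K in 1).

No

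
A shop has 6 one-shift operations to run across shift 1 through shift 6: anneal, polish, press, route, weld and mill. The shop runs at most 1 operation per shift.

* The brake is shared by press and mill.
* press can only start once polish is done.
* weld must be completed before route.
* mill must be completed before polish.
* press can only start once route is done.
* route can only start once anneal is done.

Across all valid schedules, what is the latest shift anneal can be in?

Downstream work caps anneal at shift 4.
anneal at shift 4 is achievable: route -> shift 5; press -> shift 6; polish -> shift 2; weld -> shift 3; mill -> shift 1; anneal -> shift 4.

shift 4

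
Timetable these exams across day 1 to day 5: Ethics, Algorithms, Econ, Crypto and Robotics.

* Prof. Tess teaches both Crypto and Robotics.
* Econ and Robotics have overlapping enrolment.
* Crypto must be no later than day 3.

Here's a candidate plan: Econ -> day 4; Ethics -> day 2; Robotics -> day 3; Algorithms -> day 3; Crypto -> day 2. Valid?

Yes, all constraints hold

Crypto must be no later than day 3 — holds.
Prof. Tess teaches both Crypto and Robotics — holds.
Econ and Robotics have overlapping enrolment — holds.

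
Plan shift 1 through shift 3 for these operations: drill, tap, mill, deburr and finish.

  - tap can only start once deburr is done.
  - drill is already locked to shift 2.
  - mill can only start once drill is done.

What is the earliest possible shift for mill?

Precedence pushes mill to at least shift 3.
mill at shift 3 is achievable: finish=shift 1; mill=shift 3; tap=shift 2; deburr=shift 1; drill=shift 2.

shift 3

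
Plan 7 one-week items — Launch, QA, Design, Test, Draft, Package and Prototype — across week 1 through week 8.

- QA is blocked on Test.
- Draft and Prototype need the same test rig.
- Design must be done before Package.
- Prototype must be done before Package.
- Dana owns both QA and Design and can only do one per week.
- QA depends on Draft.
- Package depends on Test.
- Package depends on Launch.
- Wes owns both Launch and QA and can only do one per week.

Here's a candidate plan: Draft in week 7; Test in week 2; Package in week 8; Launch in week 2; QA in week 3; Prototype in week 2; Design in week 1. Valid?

Invalid. QA depends on Draft.

QA depends on Draft — violated.
Dana owns both QA and Design and can only do one per week — holds.
Draft and Prototype need the same test rig — holds.
QA is blocked on Test — holds.
Design must be done before Package — holds.
Package depends on Launch — holds.
Wes owns both Launch and QA and can only do one per week — holds.
Prototype must be done before Package — holds.
Package depends on Test — holds.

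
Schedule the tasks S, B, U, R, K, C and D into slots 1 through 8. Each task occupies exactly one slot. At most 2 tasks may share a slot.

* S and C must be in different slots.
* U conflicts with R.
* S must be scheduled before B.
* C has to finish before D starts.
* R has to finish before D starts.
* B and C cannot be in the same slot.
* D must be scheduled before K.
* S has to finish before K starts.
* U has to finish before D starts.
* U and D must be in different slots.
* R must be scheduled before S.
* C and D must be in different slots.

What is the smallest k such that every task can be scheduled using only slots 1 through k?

4

The precedence chain requires at least 3 distinct slots.
With at most 2 per slot and 7 tasks, at least 4 slots are needed.
4 works (last occupied slot: 4): for example S -> 2; R -> 1; D -> 3; B -> 3; C -> 1; U -> 2; K -> 4.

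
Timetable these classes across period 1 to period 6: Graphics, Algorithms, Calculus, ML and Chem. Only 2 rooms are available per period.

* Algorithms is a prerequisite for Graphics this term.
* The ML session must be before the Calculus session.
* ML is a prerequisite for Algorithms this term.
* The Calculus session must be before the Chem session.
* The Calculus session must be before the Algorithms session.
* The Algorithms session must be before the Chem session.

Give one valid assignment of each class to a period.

Chem=period 4, Graphics=period 4, ML=period 1, Algorithms=period 3, Calculus=period 2

Checking: Calculus(period 2) before Chem(period 4); Algorithms(period 3) before Graphics(period 4); ML(period 1) before Algorithms(period 3); Algorithms(period 3) before Chem(period 4); Calculus(period 2) before Algorithms(period 3); ML(period 1) before Calculus(period 2); max 2 per period (cap 2).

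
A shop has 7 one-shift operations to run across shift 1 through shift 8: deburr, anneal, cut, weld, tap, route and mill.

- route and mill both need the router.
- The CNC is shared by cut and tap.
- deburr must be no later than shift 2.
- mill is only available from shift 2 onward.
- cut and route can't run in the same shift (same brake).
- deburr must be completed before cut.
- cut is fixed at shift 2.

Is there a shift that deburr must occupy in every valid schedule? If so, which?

Deburr's own window allows nothing later than shift 2; downstream work caps deburr at shift 1.
So deburr is pinned to shift 1.

shift 1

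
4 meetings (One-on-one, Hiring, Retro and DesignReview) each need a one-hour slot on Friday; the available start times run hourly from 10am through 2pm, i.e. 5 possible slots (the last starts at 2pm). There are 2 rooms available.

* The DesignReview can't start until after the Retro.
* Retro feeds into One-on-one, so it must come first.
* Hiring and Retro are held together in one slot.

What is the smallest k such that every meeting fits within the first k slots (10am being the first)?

The precedence chain requires at least 2 distinct slots.
With at most 2 per slot and 4 meetings, at least 2 slots are needed.
2 works (last occupied slot: 11am): for example One-on-one in 11am; DesignReview in 11am; Hiring in 10am; Retro in 10am.

2 slots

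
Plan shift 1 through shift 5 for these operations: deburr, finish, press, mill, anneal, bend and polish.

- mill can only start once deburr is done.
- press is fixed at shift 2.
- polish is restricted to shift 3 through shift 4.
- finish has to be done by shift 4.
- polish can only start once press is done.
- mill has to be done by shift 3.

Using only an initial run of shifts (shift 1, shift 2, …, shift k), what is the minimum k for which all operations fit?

The precedence chain requires at least 2 distinct shifts.
polish can't be placed before shift 3, so the schedule must run through at least shift 3.
3 works (last occupied shift: shift 3): for example mill=shift 2, deburr=shift 1, polish=shift 3, press=shift 2, anneal=shift 1, bend=shift 1, finish=shift 1.

3 shifts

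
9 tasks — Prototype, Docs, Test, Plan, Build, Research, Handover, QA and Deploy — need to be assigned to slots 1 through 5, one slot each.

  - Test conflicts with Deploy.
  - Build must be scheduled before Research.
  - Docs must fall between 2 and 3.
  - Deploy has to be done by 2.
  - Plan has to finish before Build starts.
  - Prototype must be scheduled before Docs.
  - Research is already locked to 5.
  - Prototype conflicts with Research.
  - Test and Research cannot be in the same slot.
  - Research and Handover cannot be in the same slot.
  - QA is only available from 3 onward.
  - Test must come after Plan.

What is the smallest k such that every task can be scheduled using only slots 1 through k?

The precedence chain requires at least 3 distinct slots.
Research can't be placed before 5, so the schedule must run through at least slot 5.
5 works (last occupied slot: 5): for example Deploy -> 1; Docs -> 2; QA -> 3; Test -> 2; Handover -> 1; Research -> 5; Build -> 2; Prototype -> 1; Plan -> 1.

5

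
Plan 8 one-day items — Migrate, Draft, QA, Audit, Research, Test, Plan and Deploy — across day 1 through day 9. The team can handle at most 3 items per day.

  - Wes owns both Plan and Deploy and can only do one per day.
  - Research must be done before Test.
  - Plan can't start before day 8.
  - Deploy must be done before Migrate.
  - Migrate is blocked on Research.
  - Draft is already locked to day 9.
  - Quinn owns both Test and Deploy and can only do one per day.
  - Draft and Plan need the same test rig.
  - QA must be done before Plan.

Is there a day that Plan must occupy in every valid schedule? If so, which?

day 8

Plan's window is day 8–day 9.
Draft is fixed at day 9, and Plan can't share a day with Draft.
So Plan must be day 8.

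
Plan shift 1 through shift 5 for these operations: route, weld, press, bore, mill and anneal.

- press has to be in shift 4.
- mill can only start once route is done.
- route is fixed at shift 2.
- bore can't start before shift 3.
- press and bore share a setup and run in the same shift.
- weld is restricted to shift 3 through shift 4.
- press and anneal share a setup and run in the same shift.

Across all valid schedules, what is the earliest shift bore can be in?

Bore is available from shift 3; bore must be in the same shift as press, which can't be before shift 4, so bore is at least shift 4; bore must be in the same shift as press, which can't be after shift 4, so bore is at most shift 4.
bore at shift 4 is achievable: anneal in shift 4; mill in shift 3; route in shift 2; weld in shift 3; press in shift 4; bore in shift 4.

shift 4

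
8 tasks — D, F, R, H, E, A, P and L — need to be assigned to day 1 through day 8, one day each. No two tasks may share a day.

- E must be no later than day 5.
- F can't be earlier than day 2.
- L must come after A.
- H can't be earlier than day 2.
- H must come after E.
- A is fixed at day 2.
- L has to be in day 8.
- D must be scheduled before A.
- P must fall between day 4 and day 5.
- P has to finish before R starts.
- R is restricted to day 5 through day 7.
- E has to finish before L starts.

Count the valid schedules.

14

Splitting on F: it can be day 3 (4), day 4 (2), day 5 (2), day 6 (3), day 7 (3). Listing each branch's schedules as (D, R, H, E, A, P, L) by day number:
F=day 3: (1,6,7,4,2,5,8) (1,6,7,5,2,4,8) (1,7,6,4,2,5,8) (1,7,6,5,2,4,8) — 4.
F=day 4: (1,6,7,3,2,5,8) (1,7,6,3,2,5,8) — 2.
F=day 5: (1,6,7,3,2,4,8) (1,7,6,3,2,4,8) — 2.
F=day 6: (1,5,7,3,2,4,8) (1,7,4,3,2,5,8) (1,7,5,3,2,4,8) — 3.
F=day 7: (1,5,6,3,2,4,8) (1,6,4,3,2,5,8) (1,6,5,3,2,4,8) — 3.
Summing: 4 + 2 + 2 + 3 + 3 = 14.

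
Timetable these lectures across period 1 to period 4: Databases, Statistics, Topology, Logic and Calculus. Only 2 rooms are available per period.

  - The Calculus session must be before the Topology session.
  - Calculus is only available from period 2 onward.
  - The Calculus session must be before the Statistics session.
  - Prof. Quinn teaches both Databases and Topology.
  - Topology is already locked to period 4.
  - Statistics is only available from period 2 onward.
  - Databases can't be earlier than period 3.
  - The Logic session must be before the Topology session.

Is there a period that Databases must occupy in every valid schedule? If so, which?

Databases's window is period 3–period 4.
Topology is fixed at period 4, and Databases can't share a period with Topology.
So Databases must be period 3.

period 3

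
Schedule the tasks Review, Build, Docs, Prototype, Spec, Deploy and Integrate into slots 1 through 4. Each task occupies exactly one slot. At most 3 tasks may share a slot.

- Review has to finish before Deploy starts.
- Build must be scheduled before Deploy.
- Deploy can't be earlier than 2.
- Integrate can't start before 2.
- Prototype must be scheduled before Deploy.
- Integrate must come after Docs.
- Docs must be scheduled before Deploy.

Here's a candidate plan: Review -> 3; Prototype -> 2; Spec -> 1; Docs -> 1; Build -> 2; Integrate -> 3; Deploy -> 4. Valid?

Valid

At most 3 tasks may share a slot — holds.
Integrate must come after Docs — holds.
Prototype must be scheduled before Deploy — holds.
Build must be scheduled before Deploy — holds.
Integrate can't start before 2 — holds.
Docs must be scheduled before Deploy — holds.
Review has to finish before Deploy starts — holds.
Deploy can't be earlier than 2 — holds.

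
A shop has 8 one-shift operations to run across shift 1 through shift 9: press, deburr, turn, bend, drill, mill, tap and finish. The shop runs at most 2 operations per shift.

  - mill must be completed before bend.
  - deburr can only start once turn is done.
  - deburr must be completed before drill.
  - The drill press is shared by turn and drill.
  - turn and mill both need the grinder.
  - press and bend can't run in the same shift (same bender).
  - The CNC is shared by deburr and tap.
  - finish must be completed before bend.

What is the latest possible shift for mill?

Downstream work caps mill at shift 8.
mill at shift 8 is achievable: mill in shift 8, deburr in shift 2, turn in shift 1, tap in shift 3, press in shift 2, finish in shift 1, bend in shift 9, drill in shift 3.

shift 8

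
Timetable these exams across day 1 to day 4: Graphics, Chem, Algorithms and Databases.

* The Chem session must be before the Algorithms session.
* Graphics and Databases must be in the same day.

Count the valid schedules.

24

Splitting on Graphics: it can be day 1 (6), day 2 (6), day 3 (6), day 4 (6). Listing each branch's schedules as (Chem, Algorithms, Databases) by day number:
Graphics=day 1: (1,2,1) (1,3,1) (1,4,1) (2,3,1) (2,4,1) (3,4,1) — 6.
Graphics=day 2: (1,2,2) (1,3,2) (1,4,2) (2,3,2) (2,4,2) (3,4,2) — 6.
Graphics=day 3: (1,2,3) (1,3,3) (1,4,3) (2,3,3) (2,4,3) (3,4,3) — 6.
Graphics=day 4: (1,2,4) (1,3,4) (1,4,4) (2,3,4) (2,4,4) (3,4,4) — 6.
Summing: 6 + 6 + 6 + 6 = 24.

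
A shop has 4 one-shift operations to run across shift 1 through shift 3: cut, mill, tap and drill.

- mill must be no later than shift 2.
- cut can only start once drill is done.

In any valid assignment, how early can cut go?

shift 2

Precedence pushes cut to at least shift 2.
cut at shift 2 is achievable: drill=shift 1, tap=shift 1, cut=shift 2, mill=shift 1.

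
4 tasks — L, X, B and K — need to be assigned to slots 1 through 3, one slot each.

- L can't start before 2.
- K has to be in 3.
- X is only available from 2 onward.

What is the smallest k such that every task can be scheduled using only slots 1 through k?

K can't be placed before 3, so the schedule must run through at least slot 3.
3 works (last occupied slot: 3): for example L in 2; X in 2; K in 3; B in 1.

3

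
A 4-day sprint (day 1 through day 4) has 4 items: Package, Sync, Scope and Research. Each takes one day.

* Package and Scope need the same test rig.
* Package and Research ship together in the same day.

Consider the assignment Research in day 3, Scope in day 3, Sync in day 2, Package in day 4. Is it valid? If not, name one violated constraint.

Package and Research ship together in the same day — violated.
Package and Scope need the same test rig — holds.

No. Package and Research ship together in the same day is not satisfied.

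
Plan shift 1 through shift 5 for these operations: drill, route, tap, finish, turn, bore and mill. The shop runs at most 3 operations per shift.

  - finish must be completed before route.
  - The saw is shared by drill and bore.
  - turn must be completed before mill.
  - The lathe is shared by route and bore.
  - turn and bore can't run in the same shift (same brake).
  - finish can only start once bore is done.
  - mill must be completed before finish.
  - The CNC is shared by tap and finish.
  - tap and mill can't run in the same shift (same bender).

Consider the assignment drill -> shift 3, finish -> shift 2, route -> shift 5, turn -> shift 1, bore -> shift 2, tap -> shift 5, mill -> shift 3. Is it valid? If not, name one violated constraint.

tap and mill can't run in the same shift (same bender) — holds.
mill must be completed before finish — violated.
turn must be completed before mill — holds.
turn and bore can't run in the same shift (same brake) — holds.
The shop runs at most 3 operations per shift — holds.
The CNC is shared by tap and finish — holds.
The lathe is shared by route and bore — holds.
finish must be completed before route — holds.
The saw is shared by drill and bore — holds.
finish can only start once bore is done — violated.

No. mill must be completed before finish is not satisfied.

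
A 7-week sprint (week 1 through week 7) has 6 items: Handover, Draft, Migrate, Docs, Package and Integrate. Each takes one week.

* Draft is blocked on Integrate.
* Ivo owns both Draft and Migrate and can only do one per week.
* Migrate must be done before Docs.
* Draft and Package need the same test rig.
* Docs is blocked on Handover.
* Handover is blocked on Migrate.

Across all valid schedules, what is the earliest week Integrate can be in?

Downstream work caps Integrate at week 6.
Integrate at week 1 is achievable: Handover=week 2, Migrate=week 1, Draft=week 2, Package=week 1, Docs=week 3, Integrate=week 1.

week 1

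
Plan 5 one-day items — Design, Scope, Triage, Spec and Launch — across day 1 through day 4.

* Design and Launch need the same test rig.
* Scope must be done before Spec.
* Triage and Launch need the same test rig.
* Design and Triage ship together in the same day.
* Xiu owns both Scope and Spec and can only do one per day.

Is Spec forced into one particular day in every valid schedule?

No

Spec can be day 2 (e.g. Scope=day 1; Launch=day 2; Spec=day 2; Triage=day 1; Design=day 1) or day 3 (e.g. Scope in day 1, Design in day 1, Launch in day 2, Spec in day 3, Triage in day 1).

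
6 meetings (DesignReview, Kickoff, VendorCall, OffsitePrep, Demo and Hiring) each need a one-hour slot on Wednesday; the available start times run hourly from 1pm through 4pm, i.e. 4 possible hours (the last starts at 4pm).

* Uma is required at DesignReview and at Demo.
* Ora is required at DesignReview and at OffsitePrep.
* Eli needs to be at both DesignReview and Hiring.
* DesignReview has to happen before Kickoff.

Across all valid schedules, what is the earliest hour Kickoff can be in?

2pm

Precedence pushes Kickoff to at least 2pm.
Kickoff at 2pm is achievable: DesignReview -> 1pm; Hiring -> 2pm; Demo -> 2pm; VendorCall -> 1pm; Kickoff -> 2pm; OffsitePrep -> 2pm.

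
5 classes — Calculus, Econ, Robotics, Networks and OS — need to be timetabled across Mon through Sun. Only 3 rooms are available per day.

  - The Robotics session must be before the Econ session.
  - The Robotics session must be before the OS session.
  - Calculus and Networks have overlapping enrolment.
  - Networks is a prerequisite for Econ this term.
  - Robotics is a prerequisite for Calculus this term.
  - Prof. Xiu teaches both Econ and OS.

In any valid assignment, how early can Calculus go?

Precedence pushes Calculus to at least Tue.
Calculus at Tue is achievable: Robotics in Mon; OS in Wed; Calculus in Tue; Econ in Tue; Networks in Mon.

Tue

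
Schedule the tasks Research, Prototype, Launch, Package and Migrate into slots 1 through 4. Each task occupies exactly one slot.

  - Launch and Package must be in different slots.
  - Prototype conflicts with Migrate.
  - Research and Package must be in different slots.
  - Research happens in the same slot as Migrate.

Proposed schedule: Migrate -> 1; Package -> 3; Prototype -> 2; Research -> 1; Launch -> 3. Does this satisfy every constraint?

No — it violates: Launch and Package must be in different slots

Launch and Package must be in different slots — violated.
Research happens in the same slot as Migrate — holds.
Research and Package must be in different slots — holds.
Prototype conflicts with Migrate — holds.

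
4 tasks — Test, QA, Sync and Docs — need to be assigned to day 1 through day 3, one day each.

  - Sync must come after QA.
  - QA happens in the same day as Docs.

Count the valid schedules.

Splitting on Test: it can be day 1 (3), day 2 (3), day 3 (3). Listing each branch's schedules as (QA, Sync, Docs) by day number:
Test=day 1: (1,2,1) (1,3,1) (2,3,2) — 3.
Test=day 2: (1,2,1) (1,3,1) (2,3,2) — 3.
Test=day 3: (1,2,1) (1,3,1) (2,3,2) — 3.
Summing: 3 + 3 + 3 = 9.

9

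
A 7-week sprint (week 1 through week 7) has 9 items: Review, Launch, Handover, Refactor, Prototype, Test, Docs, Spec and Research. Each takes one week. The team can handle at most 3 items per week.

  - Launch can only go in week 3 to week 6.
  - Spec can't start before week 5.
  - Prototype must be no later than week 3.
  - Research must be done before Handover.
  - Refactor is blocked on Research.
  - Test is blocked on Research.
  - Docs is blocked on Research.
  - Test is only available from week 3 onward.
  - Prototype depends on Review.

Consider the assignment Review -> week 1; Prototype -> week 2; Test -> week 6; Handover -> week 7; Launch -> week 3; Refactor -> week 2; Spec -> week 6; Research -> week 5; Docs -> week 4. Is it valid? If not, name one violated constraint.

Invalid. Refactor is blocked on Research.

Refactor is blocked on Research — violated.
Prototype must be no later than week 3 — holds.
Test is only available from week 3 onward — holds.
Research must be done before Handover — holds.
The team can handle at most 3 items per week — holds.
Test is blocked on Research — holds.
Launch can only go in week 3 to week 6 — holds.
Spec can't start before week 5 — holds.
Prototype depends on Review — holds.
Docs is blocked on Research — violated.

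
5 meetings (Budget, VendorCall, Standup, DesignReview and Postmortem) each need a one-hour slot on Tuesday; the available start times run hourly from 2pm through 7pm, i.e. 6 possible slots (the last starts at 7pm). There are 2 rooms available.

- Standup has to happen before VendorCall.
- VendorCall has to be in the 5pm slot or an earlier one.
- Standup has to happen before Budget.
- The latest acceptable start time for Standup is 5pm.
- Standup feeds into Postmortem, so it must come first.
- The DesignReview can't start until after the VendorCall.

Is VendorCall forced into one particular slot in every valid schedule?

No

VendorCall can be 3pm (e.g. Postmortem -> 4pm; Standup -> 2pm; Budget -> 3pm; DesignReview -> 4pm; VendorCall -> 3pm) or 4pm (e.g. VendorCall=4pm, DesignReview=5pm, Postmortem=3pm, Budget=3pm, Standup=2pm).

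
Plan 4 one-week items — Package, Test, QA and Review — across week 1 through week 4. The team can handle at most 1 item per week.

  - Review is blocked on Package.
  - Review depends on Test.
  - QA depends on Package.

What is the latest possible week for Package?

week 2

Downstream work caps Package at week 3.
Package at week 2 is achievable: Review -> week 3, Test -> week 1, QA -> week 4, Package -> week 2.
Nothing later works — the capacity limit rule out every week after week 2.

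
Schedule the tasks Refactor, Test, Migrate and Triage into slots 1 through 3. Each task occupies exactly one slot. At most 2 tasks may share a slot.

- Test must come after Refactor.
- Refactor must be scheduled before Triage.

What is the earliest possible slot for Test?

Precedence pushes Test to at least 2.
Test at 2 is achievable: Test in 2, Triage in 2, Migrate in 1, Refactor in 1.

2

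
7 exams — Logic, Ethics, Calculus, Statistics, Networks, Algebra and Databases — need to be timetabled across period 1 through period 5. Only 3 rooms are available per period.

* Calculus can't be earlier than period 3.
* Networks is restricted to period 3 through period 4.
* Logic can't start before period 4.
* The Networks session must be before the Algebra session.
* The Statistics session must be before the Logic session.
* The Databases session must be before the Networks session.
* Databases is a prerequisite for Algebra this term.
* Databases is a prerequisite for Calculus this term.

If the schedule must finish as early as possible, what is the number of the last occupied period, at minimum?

4

The precedence chain requires at least 3 distinct periods.
With at most 3 per period and 7 exams, at least 3 periods are needed.
Logic can't be placed before period 4, so the schedule must run through at least period 4.
4 works (last occupied period: period 4): for example Databases in period 1; Algebra in period 4; Networks in period 3; Statistics in period 1; Logic in period 4; Ethics in period 1; Calculus in period 3.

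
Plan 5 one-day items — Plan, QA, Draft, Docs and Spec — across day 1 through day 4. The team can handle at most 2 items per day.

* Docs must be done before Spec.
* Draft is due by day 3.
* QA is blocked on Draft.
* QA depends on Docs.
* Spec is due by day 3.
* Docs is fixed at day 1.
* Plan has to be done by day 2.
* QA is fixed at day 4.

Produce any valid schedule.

Draft -> day 2; Plan -> day 1; Docs -> day 1; QA -> day 4; Spec -> day 2

Checking: Draft(day 2) before QA(day 4); Docs(day 1) before QA(day 4); Docs(day 1) before Spec(day 2); QA=day 4 in [day 4,day 4]; Draft=day 2 in [day 1,day 3]; Spec=day 2 in [day 1,day 3]; Plan=day 1 in [day 1,day 2]; Docs=day 1 in [day 1,day 1]; max 2 per day (cap 2).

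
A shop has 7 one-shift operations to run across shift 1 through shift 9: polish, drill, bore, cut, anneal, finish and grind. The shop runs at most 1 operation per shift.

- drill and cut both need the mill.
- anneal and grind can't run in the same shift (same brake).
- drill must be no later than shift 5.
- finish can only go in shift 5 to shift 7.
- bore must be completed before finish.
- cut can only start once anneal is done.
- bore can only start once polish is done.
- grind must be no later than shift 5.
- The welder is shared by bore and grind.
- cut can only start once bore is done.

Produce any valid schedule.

polish -> shift 3, grind -> shift 2, cut -> shift 7, finish -> shift 5, drill -> shift 1, anneal -> shift 6, bore -> shift 4

Checking: polish(shift 3) before bore(shift 4); bore(shift 4) before finish(shift 5); anneal(shift 6) before cut(shift 7); bore(shift 4) before cut(shift 7); bore(shift 4) != grind(shift 2); anneal(shift 6) != grind(shift 2); drill(shift 1) != cut(shift 7); drill=shift 1 in [shift 1,shift 5]; finish=shift 5 in [shift 5,shift 7]; grind=shift 2 in [shift 1,shift 5]; max 1 per shift (cap 1).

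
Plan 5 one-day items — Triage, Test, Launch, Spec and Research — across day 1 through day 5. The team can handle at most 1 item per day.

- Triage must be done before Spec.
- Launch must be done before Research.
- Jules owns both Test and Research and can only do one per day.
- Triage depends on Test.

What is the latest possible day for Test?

Downstream work caps Test at day 3.
Test at day 3 is achievable: Test=day 3; Triage=day 4; Research=day 2; Launch=day 1; Spec=day 5.

day 3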